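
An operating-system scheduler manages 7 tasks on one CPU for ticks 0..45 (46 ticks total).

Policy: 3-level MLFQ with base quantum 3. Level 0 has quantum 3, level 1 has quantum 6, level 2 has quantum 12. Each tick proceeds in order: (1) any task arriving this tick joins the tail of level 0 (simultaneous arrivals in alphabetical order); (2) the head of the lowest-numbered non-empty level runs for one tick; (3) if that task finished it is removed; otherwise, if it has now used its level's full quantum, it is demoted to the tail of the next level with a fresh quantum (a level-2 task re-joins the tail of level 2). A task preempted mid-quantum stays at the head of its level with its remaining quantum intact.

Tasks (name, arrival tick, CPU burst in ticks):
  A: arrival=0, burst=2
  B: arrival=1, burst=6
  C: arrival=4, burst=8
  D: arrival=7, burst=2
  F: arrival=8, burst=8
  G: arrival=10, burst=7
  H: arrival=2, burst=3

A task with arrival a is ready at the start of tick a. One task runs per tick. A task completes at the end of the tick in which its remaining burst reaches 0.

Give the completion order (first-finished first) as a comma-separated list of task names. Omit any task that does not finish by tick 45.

completion order = A, H, D, B, C, F, G

t=0: L0/L1/L2 = A/-/- → run A
t=1: L0/L1/L2 = AB/-/- → run A
t=2: L0/L1/L2 = BH/-/- → run B
t=3: L0/L1/L2 = BH/-/- → run B
t=4: L0/L1/L2 = BHC/-/- → run B
t=5: L0/L1/L2 = HC/B/- → run H
t=6: L0/L1/L2 = HC/B/- → run H
t=7: L0/L1/L2 = HCD/B/- → run H
t=8: L0/L1/L2 = CDF/B/- → run C
t=9: L0/L1/L2 = CDF/B/- → run C
t=10: L0/L1/L2 = CDFG/B/- → run C
t=11: L0/L1/L2 = DFG/BC/- → run D
t=12: L0/L1/L2 = DFG/BC/- → run D
t=13: L0/L1/L2 = FG/BC/- → run F
t=14: L0/L1/L2 = FG/BC/- → run F
t=15: L0/L1/L2 = FG/BC/- → run F
t=16: L0/L1/L2 = G/BCF/- → run G
t=17: L0/L1/L2 = G/BCF/- → run G
t=18: L0/L1/L2 = G/BCF/- → run G
t=19: L0/L1/L2 = -/BCFG/- → run B
t=20: L0/L1/L2 = -/BCFG/- → run B
t=21: L0/L1/L2 = -/BCFG/- → run B
t=22: L0/L1/L2 = -/CFG/- → run C
t=23: L0/L1/L2 = -/CFG/- → run C
t=24: L0/L1/L2 = -/CFG/- → run C
t=25: L0/L1/L2 = -/CFG/- → run C
t=26: L0/L1/L2 = -/CFG/- → run C
t=27: L0/L1/L2 = -/FG/- → run F
t=28: L0/L1/L2 = -/FG/- → run F
t=29: L0/L1/L2 = -/FG/- → run F
t=30: L0/L1/L2 = -/FG/- → run F
t=31: L0/L1/L2 = -/FG/- → run F
t=32: L0/L1/L2 = -/G/- → run G
t=33: L0/L1/L2 = -/G/- → run G
t=34: L0/L1/L2 = -/G/- → run G
t=35: L0/L1/L2 = -/G/- → run G
t=36: (idle)
t=37: (idle)
t=38: (idle)
t=39: (idle)
t=40: (idle)
t=41: (idle)
t=42: (idle)
t=43: (idle)
t=44: (idle)
t=45: (idle)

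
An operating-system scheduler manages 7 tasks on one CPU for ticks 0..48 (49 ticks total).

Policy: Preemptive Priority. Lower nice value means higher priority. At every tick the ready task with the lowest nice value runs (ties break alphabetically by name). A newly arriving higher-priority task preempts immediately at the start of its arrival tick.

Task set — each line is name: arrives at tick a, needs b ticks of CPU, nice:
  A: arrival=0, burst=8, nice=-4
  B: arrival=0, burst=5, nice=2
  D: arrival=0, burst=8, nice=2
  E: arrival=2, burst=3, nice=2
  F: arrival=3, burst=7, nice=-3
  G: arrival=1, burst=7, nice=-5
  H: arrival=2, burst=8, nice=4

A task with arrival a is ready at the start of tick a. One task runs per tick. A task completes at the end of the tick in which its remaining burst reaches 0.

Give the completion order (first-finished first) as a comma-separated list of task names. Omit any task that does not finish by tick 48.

completion order = G, A, F, B, D, E, H

t=0: ready={A,B,D} → run A
t=1: ready={A,B,D,G} → run G
t=2: ready={A,B,D,E,G,H} → run G
t=3: ready={A,B,D,E,F,G,H} → run G
t=4: ready={A,B,D,E,F,G,H} → run G
t=5: ready={A,B,D,E,F,G,H} → run G
t=6: ready={A,B,D,E,F,G,H} → run G
t=7: ready={A,B,D,E,F,G,H} → run G
t=8: ready={A,B,D,E,F,H} → run A
t=9: ready={A,B,D,E,F,H} → run A
t=10: ready={A,B,D,E,F,H} → run A
t=11: ready={A,B,D,E,F,H} → run A
t=12: ready={A,B,D,E,F,H} → run A
t=13: ready={A,B,D,E,F,H} → run A
t=14: ready={A,B,D,E,F,H} → run A
t=15: ready={B,D,E,F,H} → run F
t=16: ready={B,D,E,F,H} → run F
t=17: ready={B,D,E,F,H} → run F
t=18: ready={B,D,E,F,H} → run F
t=19: ready={B,D,E,F,H} → run F
t=20: ready={B,D,E,F,H} → run F
t=21: ready={B,D,E,F,H} → run F
t=22: ready={B,D,E,H} → run B
t=23: ready={B,D,E,H} → run B
t=24: ready={B,D,E,H} → run B
t=25: ready={B,D,E,H} → run B
t=26: ready={B,D,E,H} → run B
t=27: ready={D,E,H} → run D
t=28: ready={D,E,H} → run D
t=29: ready={D,E,H} → run D
t=30: ready={D,E,H} → run D
t=31: ready={D,E,H} → run D
t=32: ready={D,E,H} → run D
t=33: ready={D,E,H} → run D
t=34: ready={D,E,H} → run D
t=35: ready={E,H} → run E
t=36: ready={E,H} → run E
t=37: ready={E,H} → run E
t=38: ready={H} → run H
t=39: ready={H} → run H
t=40: ready={H} → run H
t=41: ready={H} → run H
t=42: ready={H} → run H
t=43: ready={H} → run H
t=44: ready={H} → run H
t=45: ready={H} → run H
t=46: (idle)
t=47: (idle)
t=48: (idle)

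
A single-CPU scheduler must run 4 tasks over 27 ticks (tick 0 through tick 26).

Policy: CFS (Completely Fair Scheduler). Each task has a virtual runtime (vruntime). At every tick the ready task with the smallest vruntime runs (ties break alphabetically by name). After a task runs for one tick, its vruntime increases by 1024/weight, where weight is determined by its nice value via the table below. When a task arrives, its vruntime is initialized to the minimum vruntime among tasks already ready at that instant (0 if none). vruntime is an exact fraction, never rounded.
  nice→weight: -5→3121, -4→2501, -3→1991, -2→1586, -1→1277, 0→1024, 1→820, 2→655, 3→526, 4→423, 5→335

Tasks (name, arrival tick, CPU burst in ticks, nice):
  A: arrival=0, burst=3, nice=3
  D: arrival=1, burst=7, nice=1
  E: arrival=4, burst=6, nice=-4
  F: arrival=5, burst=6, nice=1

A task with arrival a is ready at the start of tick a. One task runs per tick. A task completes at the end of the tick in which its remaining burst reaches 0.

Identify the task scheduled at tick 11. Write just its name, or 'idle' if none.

running at tick 11 = F

t=0: vr[A=0] → run A
t=1: vr[A=512/263 D=512/263] → run A
t=2: vr[A=1024/263 D=512/263] → run D
t=3: vr[A=1024/263 D=172288/53915] → run D
t=4: vr[A=1024/263 D=239616/53915 E=1024/263] → run A
t=5: vr[D=239616/53915 E=1024/263 F=1024/263] → run E
t=6: vr[D=239616/53915 E=2830336/657763 F=1024/263] → run F
t=7: vr[D=239616/53915 E=2830336/657763 F=277248/53915] → run E
t=8: vr[D=239616/53915 E=3099648/657763 F=277248/53915] → run D
t=9: vr[D=306944/53915 E=3099648/657763 F=277248/53915] → run E
t=10: vr[D=306944/53915 E=3368960/657763 F=277248/53915] → run E
t=11: vr[D=306944/53915 E=3638272/657763 F=277248/53915] → run F
t=12: vr[D=306944/53915 E=3638272/657763 F=344576/53915] → run E
t=13: vr[D=306944/53915 E=3907584/657763 F=344576/53915] → run D
t=14: vr[D=374272/53915 E=3907584/657763 F=344576/53915] → run E
t=15: vr[D=374272/53915 F=344576/53915] → run F
t=16: vr[D=374272/53915 F=411904/53915] → run D
t=17: vr[D=88320/10783 F=411904/53915] → run F
t=18: vr[D=88320/10783 F=479232/53915] → run D
t=19: vr[D=508928/53915 F=479232/53915] → run F
t=20: vr[D=508928/53915 F=109312/10783] → run D
t=21: vr[F=109312/10783] → run F
t=22: (idle)
t=23: (idle)
t=24: (idle)
t=25: (idle)
t=26: (idle)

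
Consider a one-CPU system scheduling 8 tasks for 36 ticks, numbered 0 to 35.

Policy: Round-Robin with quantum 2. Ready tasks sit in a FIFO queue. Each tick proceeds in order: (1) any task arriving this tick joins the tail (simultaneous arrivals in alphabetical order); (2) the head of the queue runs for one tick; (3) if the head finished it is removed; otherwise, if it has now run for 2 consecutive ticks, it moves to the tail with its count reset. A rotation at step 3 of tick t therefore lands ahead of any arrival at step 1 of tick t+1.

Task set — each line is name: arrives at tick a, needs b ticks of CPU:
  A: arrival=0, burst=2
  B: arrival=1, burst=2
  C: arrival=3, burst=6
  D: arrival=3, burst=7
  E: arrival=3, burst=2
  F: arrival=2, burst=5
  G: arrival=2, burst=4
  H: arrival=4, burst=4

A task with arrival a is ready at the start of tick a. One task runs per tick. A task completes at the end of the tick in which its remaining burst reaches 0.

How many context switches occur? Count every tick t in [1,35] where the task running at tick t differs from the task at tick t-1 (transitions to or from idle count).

context switches = 16

t=0: queue=[A] q_used=0 → run A
t=1: queue=[A,B] q_used=1 → run A
t=2: queue=[B,F,G] q_used=0 → run B
t=3: queue=[B,F,G,C,D,E] q_used=1 → run B
t=4: queue=[F,G,C,D,E,H] q_used=0 → run F
t=5: queue=[F,G,C,D,E,H] q_used=1 → run F
t=6: queue=[G,C,D,E,H,F] q_used=0 → run G
t=7: queue=[G,C,D,E,H,F] q_used=1 → run G
t=8: queue=[C,D,E,H,F,G] q_used=0 → run C
t=9: queue=[C,D,E,H,F,G] q_used=1 → run C
t=10: queue=[D,E,H,F,G,C] q_used=0 → run D
t=11: queue=[D,E,H,F,G,C] q_used=1 → run D
t=12: queue=[E,H,F,G,C,D] q_used=0 → run E
t=13: queue=[E,H,F,G,C,D] q_used=1 → run E
t=14: queue=[H,F,G,C,D] q_used=0 → run H
t=15: queue=[H,F,G,C,D] q_used=1 → run H
t=16: queue=[F,G,C,D,H] q_used=0 → run F
t=17: queue=[F,G,C,D,H] q_used=1 → run F
t=18: queue=[G,C,D,H,F] q_used=0 → run G
t=19: queue=[G,C,D,H,F] q_used=1 → run G
t=20: queue=[C,D,H,F] q_used=0 → run C
t=21: queue=[C,D,H,F] q_used=1 → run C
t=22: queue=[D,H,F,C] q_used=0 → run D
t=23: queue=[D,H,F,C] q_used=1 → run D
t=24: queue=[H,F,C,D] q_used=0 → run H
t=25: queue=[H,F,C,D] q_used=1 → run H
t=26: queue=[F,C,D] q_used=0 → run F
t=27: queue=[C,D] q_used=0 → run C
t=28: queue=[C,D] q_used=1 → run C
t=29: queue=[D] q_used=0 → run D
t=30: queue=[D] q_used=1 → run D
t=31: queue=[D] q_used=0 → run D
t=32: (idle)
t=33: (idle)
t=34: (idle)
t=35: (idle)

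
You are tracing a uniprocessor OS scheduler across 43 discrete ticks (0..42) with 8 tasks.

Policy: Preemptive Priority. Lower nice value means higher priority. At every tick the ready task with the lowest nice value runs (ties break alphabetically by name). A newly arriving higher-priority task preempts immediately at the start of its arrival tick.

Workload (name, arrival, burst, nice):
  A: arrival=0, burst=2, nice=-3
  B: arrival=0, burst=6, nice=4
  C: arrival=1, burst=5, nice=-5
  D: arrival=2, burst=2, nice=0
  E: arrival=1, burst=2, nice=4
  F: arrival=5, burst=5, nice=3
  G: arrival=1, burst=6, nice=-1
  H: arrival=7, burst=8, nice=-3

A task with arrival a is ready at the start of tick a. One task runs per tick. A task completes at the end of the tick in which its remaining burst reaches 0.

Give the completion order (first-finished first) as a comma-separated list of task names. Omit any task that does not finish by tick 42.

completion order = C, A, H, G, D, F, B, E

t=0: ready={A,B} → run A
t=1: ready={A,B,C,E,G} → run C
t=2: ready={A,B,C,D,E,G} → run C
t=3: ready={A,B,C,D,E,G} → run C
t=4: ready={A,B,C,D,E,G} → run C
t=5: ready={A,B,C,D,E,F,G} → run C
t=6: ready={A,B,D,E,F,G} → run A
t=7: ready={B,D,E,F,G,H} → run H
t=8: ready={B,D,E,F,G,H} → run H
t=9: ready={B,D,E,F,G,H} → run H
t=10: ready={B,D,E,F,G,H} → run H
t=11: ready={B,D,E,F,G,H} → run H
t=12: ready={B,D,E,F,G,H} → run H
t=13: ready={B,D,E,F,G,H} → run H
t=14: ready={B,D,E,F,G,H} → run H
t=15: ready={B,D,E,F,G} → run G
t=16: ready={B,D,E,F,G} → run G
t=17: ready={B,D,E,F,G} → run G
t=18: ready={B,D,E,F,G} → run G
t=19: ready={B,D,E,F,G} → run G
t=20: ready={B,D,E,F,G} → run G
t=21: ready={B,D,E,F} → run D
t=22: ready={B,D,E,F} → run D
t=23: ready={B,E,F} → run F
t=24: ready={B,E,F} → run F
t=25: ready={B,E,F} → run F
t=26: ready={B,E,F} → run F
t=27: ready={B,E,F} → run F
t=28: ready={B,E} → run B
t=29: ready={B,E} → run B
t=30: ready={B,E} → run B
t=31: ready={B,E} → run B
t=32: ready={B,E} → run B
t=33: ready={B,E} → run B
t=34: ready={E} → run E
t=35: ready={E} → run E
t=36: (idle)
t=37: (idle)
t=38: (idle)
t=39: (idle)
t=40: (idle)
t=41: (idle)
t=42: (idle)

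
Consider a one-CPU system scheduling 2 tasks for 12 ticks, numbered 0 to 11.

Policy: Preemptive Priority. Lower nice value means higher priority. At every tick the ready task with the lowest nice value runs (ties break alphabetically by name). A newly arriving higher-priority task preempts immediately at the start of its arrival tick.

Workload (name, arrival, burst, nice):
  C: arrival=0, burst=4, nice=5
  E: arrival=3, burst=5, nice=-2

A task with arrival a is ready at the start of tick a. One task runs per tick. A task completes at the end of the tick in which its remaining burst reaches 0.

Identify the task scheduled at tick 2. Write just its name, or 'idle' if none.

running at tick 2 = C

t=0: ready={C} → run C
t=1: ready={C} → run C
t=2: ready={C} → run C
t=3: ready={C,E} → run E
t=4: ready={C,E} → run E
t=5: ready={C,E} → run E
t=6: ready={C,E} → run E
t=7: ready={C,E} → run E
t=8: ready={C} → run C
t=9: (idle)
t=10: (idle)
t=11: (idle)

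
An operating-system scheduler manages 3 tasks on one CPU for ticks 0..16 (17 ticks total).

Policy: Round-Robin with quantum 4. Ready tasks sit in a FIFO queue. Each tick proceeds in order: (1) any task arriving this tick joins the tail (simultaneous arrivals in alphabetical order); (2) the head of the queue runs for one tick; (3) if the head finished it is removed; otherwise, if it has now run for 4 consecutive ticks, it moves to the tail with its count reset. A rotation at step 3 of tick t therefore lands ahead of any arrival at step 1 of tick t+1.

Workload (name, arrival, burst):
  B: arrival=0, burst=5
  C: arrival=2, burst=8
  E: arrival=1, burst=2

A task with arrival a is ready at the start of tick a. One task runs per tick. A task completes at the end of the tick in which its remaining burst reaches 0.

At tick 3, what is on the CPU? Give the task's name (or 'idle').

running at tick 3 = B

t=0: queue=[B] q_used=0 → run B
t=1: queue=[B,E] q_used=1 → run B
t=2: queue=[B,E,C] q_used=2 → run B
t=3: queue=[B,E,C] q_used=3 → run B
t=4: queue=[E,C,B] q_used=0 → run E
t=5: queue=[E,C,B] q_used=1 → run E
t=6: queue=[C,B] q_used=0 → run C
t=7: queue=[C,B] q_used=1 → run C
t=8: queue=[C,B] q_used=2 → run C
t=9: queue=[C,B] q_used=3 → run C
t=10: queue=[B,C] q_used=0 → run B
t=11: queue=[C] q_used=0 → run C
t=12: queue=[C] q_used=1 → run C
t=13: queue=[C] q_used=2 → run C
t=14: queue=[C] q_used=3 → run C
t=15: (idle)
t=16: (idle)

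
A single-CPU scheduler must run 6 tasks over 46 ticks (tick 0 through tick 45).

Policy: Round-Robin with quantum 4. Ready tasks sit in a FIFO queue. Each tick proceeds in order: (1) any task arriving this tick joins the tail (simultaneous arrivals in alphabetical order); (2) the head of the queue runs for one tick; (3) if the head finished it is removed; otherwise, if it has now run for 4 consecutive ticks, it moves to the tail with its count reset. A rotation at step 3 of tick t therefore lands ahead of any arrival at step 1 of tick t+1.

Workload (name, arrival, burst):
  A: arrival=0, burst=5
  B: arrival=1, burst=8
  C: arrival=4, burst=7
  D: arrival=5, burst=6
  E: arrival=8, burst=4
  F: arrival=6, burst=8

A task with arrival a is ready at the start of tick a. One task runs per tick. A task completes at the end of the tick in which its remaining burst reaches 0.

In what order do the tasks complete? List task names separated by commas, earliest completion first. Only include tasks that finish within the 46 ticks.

t=0: queue=[A] q_used=0 → run A
t=1: queue=[A,B] q_used=1 → run A
t=2: queue=[A,B] q_used=2 → run A
t=3: queue=[A,B] q_used=3 → run A
t=4: queue=[B,A,C] q_used=0 → run B
t=5: queue=[B,A,C,D] q_used=1 → run B
t=6: queue=[B,A,C,D,F] q_used=2 → run B
t=7: queue=[B,A,C,D,F] q_used=3 → run B
t=8: queue=[A,C,D,F,B,E] q_used=0 → run A
t=9: queue=[C,D,F,B,E] q_used=0 → run C
t=10: queue=[C,D,F,B,E] q_used=1 → run C
t=11: queue=[C,D,F,B,E] q_used=2 → run C
t=12: queue=[C,D,F,B,E] q_used=3 → run C
t=13: queue=[D,F,B,E,C] q_used=0 → run D
t=14: queue=[D,F,B,E,C] q_used=1 → run D
t=15: queue=[D,F,B,E,C] q_used=2 → run D
t=16: queue=[D,F,B,E,C] q_used=3 → run D
t=17: queue=[F,B,E,C,D] q_used=0 → run F
t=18: queue=[F,B,E,C,D] q_used=1 → run F
t=19: queue=[F,B,E,C,D] q_used=2 → run F
t=20: queue=[F,B,E,C,D] q_used=3 → run F
t=21: queue=[B,E,C,D,F] q_used=0 → run B
t=22: queue=[B,E,C,D,F] q_used=1 → run B
t=23: queue=[B,E,C,D,F] q_used=2 → run B
t=24: queue=[B,E,C,D,F] q_used=3 → run B
t=25: queue=[E,C,D,F] q_used=0 → run E
t=26: queue=[E,C,D,F] q_used=1 → run E
t=27: queue=[E,C,D,F] q_used=2 → run E
t=28: queue=[E,C,D,F] q_used=3 → run E
t=29: queue=[C,D,F] q_used=0 → run C
t=30: queue=[C,D,F] q_used=1 → run C
t=31: queue=[C,D,F] q_used=2 → run C
t=32: queue=[D,F] q_used=0 → run D
t=33: queue=[D,F] q_used=1 → run D
t=34: queue=[F] q_used=0 → run F
t=35: queue=[F] q_used=1 → run F
t=36: queue=[F] q_used=2 → run F
t=37: queue=[F] q_used=3 → run F
t=38: (idle)
t=39: (idle)
t=40: (idle)
t=41: (idle)
t=42: (idle)
t=43: (idle)
t=44: (idle)
t=45: (idle)

completion order = A, B, E, C, D, F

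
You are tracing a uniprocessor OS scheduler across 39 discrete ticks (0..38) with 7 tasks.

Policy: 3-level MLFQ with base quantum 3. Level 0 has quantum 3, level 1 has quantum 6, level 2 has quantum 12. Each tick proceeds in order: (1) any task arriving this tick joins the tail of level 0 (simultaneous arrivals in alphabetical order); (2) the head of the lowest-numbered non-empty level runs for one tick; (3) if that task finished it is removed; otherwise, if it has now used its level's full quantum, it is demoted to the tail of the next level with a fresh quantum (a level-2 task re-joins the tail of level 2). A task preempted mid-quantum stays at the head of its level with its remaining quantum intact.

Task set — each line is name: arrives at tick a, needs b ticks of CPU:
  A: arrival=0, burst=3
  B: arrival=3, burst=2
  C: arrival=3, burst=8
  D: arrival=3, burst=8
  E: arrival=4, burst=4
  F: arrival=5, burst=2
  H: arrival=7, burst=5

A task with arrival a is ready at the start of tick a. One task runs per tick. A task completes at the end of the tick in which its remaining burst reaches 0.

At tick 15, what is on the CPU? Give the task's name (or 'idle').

t=0: L0/L1/L2 = A/-/- → run A
t=1: L0/L1/L2 = A/-/- → run A
t=2: L0/L1/L2 = A/-/- → run A
t=3: L0/L1/L2 = BCD/-/- → run B
t=4: L0/L1/L2 = BCDE/-/- → run B
t=5: L0/L1/L2 = CDEF/-/- → run C
t=6: L0/L1/L2 = CDEF/-/- → run C
t=7: L0/L1/L2 = CDEFH/-/- → run C
t=8: L0/L1/L2 = DEFH/C/- → run D
t=9: L0/L1/L2 = DEFH/C/- → run D
t=10: L0/L1/L2 = DEFH/C/- → run D
t=11: L0/L1/L2 = EFH/CD/- → run E
t=12: L0/L1/L2 = EFH/CD/- → run E
t=13: L0/L1/L2 = EFH/CD/- → run E
t=14: L0/L1/L2 = FH/CDE/- → run F
t=15: L0/L1/L2 = FH/CDE/- → run F
t=16: L0/L1/L2 = H/CDE/- → run H
t=17: L0/L1/L2 = H/CDE/- → run H
t=18: L0/L1/L2 = H/CDE/- → run H
t=19: L0/L1/L2 = -/CDEH/- → run C
t=20: L0/L1/L2 = -/CDEH/- → run C
t=21: L0/L1/L2 = -/CDEH/- → run C
t=22: L0/L1/L2 = -/CDEH/- → run C
t=23: L0/L1/L2 = -/CDEH/- → run C
t=24: L0/L1/L2 = -/DEH/- → run D
t=25: L0/L1/L2 = -/DEH/- → run D
t=26: L0/L1/L2 = -/DEH/- → run D
t=27: L0/L1/L2 = -/DEH/- → run D
t=28: L0/L1/L2 = -/DEH/- → run D
t=29: L0/L1/L2 = -/EH/- → run E
t=30: L0/L1/L2 = -/H/- → run H
t=31: L0/L1/L2 = -/H/- → run H
t=32: (idle)
t=33: (idle)
t=34: (idle)
t=35: (idle)
t=36: (idle)
t=37: (idle)
t=38: (idle)

running at tick 15 = F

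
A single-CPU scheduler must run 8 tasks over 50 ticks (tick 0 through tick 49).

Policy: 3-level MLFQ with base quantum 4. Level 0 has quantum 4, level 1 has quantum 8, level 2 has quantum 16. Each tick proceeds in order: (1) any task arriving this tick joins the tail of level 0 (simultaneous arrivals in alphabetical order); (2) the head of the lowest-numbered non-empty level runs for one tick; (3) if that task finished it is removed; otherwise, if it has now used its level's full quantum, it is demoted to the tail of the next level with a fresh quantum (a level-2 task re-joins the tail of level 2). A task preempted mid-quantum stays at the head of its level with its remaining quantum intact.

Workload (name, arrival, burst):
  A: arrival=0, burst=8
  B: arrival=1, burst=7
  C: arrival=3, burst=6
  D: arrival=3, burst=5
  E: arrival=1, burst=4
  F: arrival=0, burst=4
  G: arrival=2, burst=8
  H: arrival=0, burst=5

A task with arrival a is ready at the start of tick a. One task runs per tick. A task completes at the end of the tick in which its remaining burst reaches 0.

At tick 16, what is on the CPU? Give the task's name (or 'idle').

running at tick 16 = E

t=0: L0/L1/L2 = AFH/-/- → run A
t=1: L0/L1/L2 = AFHBE/-/- → run A
t=2: L0/L1/L2 = AFHBEG/-/- → run A
t=3: L0/L1/L2 = AFHBEGCD/-/- → run A
t=4: L0/L1/L2 = FHBEGCD/A/- → run F
t=5: L0/L1/L2 = FHBEGCD/A/- → run F
t=6: L0/L1/L2 = FHBEGCD/A/- → run F
t=7: L0/L1/L2 = FHBEGCD/A/- → run F
t=8: L0/L1/L2 = HBEGCD/A/- → run H
t=9: L0/L1/L2 = HBEGCD/A/- → run H
t=10: L0/L1/L2 = HBEGCD/A/- → run H
t=11: L0/L1/L2 = HBEGCD/A/- → run H
t=12: L0/L1/L2 = BEGCD/AH/- → run B
t=13: L0/L1/L2 = BEGCD/AH/- → run B
t=14: L0/L1/L2 = BEGCD/AH/- → run B
t=15: L0/L1/L2 = BEGCD/AH/- → run B
t=16: L0/L1/L2 = EGCD/AHB/- → run E
t=17: L0/L1/L2 = EGCD/AHB/- → run E
t=18: L0/L1/L2 = EGCD/AHB/- → run E
t=19: L0/L1/L2 = EGCD/AHB/- → run E
t=20: L0/L1/L2 = GCD/AHB/- → run G
t=21: L0/L1/L2 = GCD/AHB/- → run G
t=22: L0/L1/L2 = GCD/AHB/- → run G
t=23: L0/L1/L2 = GCD/AHB/- → run G
t=24: L0/L1/L2 = CD/AHBG/- → run C
t=25: L0/L1/L2 = CD/AHBG/- → run C
t=26: L0/L1/L2 = CD/AHBG/- → run C
t=27: L0/L1/L2 = CD/AHBG/- → run C
t=28: L0/L1/L2 = D/AHBGC/- → run D
t=29: L0/L1/L2 = D/AHBGC/- → run D
t=30: L0/L1/L2 = D/AHBGC/- → run D
t=31: L0/L1/L2 = D/AHBGC/- → run D
t=32: L0/L1/L2 = -/AHBGCD/- → run A
t=33: L0/L1/L2 = -/AHBGCD/- → run A
t=34: L0/L1/L2 = -/AHBGCD/- → run A
t=35: L0/L1/L2 = -/AHBGCD/- → run A
t=36: L0/L1/L2 = -/HBGCD/- → run H
t=37: L0/L1/L2 = -/BGCD/- → run B
t=38: L0/L1/L2 = -/BGCD/- → run B
t=39: L0/L1/L2 = -/BGCD/- → run B
t=40: L0/L1/L2 = -/GCD/- → run G
t=41: L0/L1/L2 = -/GCD/- → run G
t=42: L0/L1/L2 = -/GCD/- → run G
t=43: L0/L1/L2 = -/GCD/- → run G
t=44: L0/L1/L2 = -/CD/- → run C
t=45: L0/L1/L2 = -/CD/- → run C
t=46: L0/L1/L2 = -/D/- → run D
t=47: (idle)
t=48: (idle)
t=49: (idle)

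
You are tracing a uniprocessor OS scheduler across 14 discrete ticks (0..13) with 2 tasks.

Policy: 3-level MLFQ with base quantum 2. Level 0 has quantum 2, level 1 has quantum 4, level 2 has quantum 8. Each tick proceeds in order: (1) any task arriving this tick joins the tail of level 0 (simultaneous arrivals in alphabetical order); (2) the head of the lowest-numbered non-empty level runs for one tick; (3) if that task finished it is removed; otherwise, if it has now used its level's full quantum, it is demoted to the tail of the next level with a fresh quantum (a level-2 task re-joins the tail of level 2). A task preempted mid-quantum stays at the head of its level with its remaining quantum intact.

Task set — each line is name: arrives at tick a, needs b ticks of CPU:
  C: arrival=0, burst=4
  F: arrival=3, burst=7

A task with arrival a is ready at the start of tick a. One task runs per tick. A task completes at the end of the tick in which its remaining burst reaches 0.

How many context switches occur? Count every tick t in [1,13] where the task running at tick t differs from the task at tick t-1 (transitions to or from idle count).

t=0: L0/L1/L2 = C/-/- → run C
t=1: L0/L1/L2 = C/-/- → run C
t=2: L0/L1/L2 = -/C/- → run C
t=3: L0/L1/L2 = F/C/- → run F
t=4: L0/L1/L2 = F/C/- → run F
t=5: L0/L1/L2 = -/CF/- → run C
t=6: L0/L1/L2 = -/F/- → run F
t=7: L0/L1/L2 = -/F/- → run F
t=8: L0/L1/L2 = -/F/- → run F
t=9: L0/L1/L2 = -/F/- → run F
t=10: L0/L1/L2 = -/-/F → run F
t=11: (idle)
t=12: (idle)
t=13: (idle)

context switches = 4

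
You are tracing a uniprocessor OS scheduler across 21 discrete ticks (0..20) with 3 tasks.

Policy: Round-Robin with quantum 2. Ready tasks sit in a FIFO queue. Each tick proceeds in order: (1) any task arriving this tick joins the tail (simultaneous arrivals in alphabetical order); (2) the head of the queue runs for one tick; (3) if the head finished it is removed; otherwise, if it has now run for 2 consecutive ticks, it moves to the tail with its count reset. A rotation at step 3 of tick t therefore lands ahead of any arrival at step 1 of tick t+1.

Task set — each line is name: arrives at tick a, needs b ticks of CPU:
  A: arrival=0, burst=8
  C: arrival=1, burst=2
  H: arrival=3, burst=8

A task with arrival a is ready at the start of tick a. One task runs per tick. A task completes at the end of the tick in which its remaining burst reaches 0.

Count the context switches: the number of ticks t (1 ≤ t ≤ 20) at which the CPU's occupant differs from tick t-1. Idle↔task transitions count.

context switches = 8

t=0: queue=[A] q_used=0 → run A
t=1: queue=[A,C] q_used=1 → run A
t=2: queue=[C,A] q_used=0 → run C
t=3: queue=[C,A,H] q_used=1 → run C
t=4: queue=[A,H] q_used=0 → run A
t=5: queue=[A,H] q_used=1 → run A
t=6: queue=[H,A] q_used=0 → run H
t=7: queue=[H,A] q_used=1 → run H
t=8: queue=[A,H] q_used=0 → run A
t=9: queue=[A,H] q_used=1 → run A
t=10: queue=[H,A] q_used=0 → run H
t=11: queue=[H,A] q_used=1 → run H
t=12: queue=[A,H] q_used=0 → run A
t=13: queue=[A,H] q_used=1 → run A
t=14: queue=[H] q_used=0 → run H
t=15: queue=[H] q_used=1 → run H
t=16: queue=[H] q_used=0 → run H
t=17: queue=[H] q_used=1 → run H
t=18: (idle)
t=19: (idle)
t=20: (idle)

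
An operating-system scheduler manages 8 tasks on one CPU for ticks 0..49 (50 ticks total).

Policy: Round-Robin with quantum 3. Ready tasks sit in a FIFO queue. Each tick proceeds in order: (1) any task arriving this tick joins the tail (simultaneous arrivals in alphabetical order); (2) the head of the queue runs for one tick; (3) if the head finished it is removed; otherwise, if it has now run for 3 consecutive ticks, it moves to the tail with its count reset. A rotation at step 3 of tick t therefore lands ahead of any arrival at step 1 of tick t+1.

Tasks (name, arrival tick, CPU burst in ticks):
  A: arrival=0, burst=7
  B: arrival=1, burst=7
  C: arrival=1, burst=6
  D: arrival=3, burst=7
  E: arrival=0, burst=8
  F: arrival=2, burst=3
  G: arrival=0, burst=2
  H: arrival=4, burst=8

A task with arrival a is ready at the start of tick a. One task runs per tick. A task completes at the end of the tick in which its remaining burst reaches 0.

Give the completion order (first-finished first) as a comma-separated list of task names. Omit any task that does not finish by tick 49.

completion order = G, F, C, A, E, B, D, H

t=0: queue=[A,E,G] q_used=0 → run A
t=1: queue=[A,E,G,B,C] q_used=1 → run A
t=2: queue=[A,E,G,B,C,F] q_used=2 → run A
t=3: queue=[E,G,B,C,F,A,D] q_used=0 → run E
t=4: queue=[E,G,B,C,F,A,D,H] q_used=1 → run E
t=5: queue=[E,G,B,C,F,A,D,H] q_used=2 → run E
t=6: queue=[G,B,C,F,A,D,H,E] q_used=0 → run G
t=7: queue=[G,B,C,F,A,D,H,E] q_used=1 → run G
t=8: queue=[B,C,F,A,D,H,E] q_used=0 → run B
t=9: queue=[B,C,F,A,D,H,E] q_used=1 → run B
t=10: queue=[B,C,F,A,D,H,E] q_used=2 → run B
t=11: queue=[C,F,A,D,H,E,B] q_used=0 → run C
t=12: queue=[C,F,A,D,H,E,B] q_used=1 → run C
t=13: queue=[C,F,A,D,H,E,B] q_used=2 → run C
t=14: queue=[F,A,D,H,E,B,C] q_used=0 → run F
t=15: queue=[F,A,D,H,E,B,C] q_used=1 → run F
t=16: queue=[F,A,D,H,E,B,C] q_used=2 → run F
t=17: queue=[A,D,H,E,B,C] q_used=0 → run A
t=18: queue=[A,D,H,E,B,C] q_used=1 → run A
t=19: queue=[A,D,H,E,B,C] q_used=2 → run A
t=20: queue=[D,H,E,B,C,A] q_used=0 → run D
t=21: queue=[D,H,E,B,C,A] q_used=1 → run D
t=22: queue=[D,H,E,B,C,A] q_used=2 → run D
t=23: queue=[H,E,B,C,A,D] q_used=0 → run H
t=24: queue=[H,E,B,C,A,D] q_used=1 → run H
t=25: queue=[H,E,B,C,A,D] q_used=2 → run H
t=26: queue=[E,B,C,A,D,H] q_used=0 → run E
t=27: queue=[E,B,C,A,D,H] q_used=1 → run E
t=28: queue=[E,B,C,A,D,H] q_used=2 → run E
t=29: queue=[B,C,A,D,H,E] q_used=0 → run B
t=30: queue=[B,C,A,D,H,E] q_used=1 → run B
t=31: queue=[B,C,A,D,H,E] q_used=2 → run B
t=32: queue=[C,A,D,H,E,B] q_used=0 → run C
t=33: queue=[C,A,D,H,E,B] q_used=1 → run C
t=34: queue=[C,A,D,H,E,B] q_used=2 → run C
t=35: queue=[A,D,H,E,B] q_used=0 → run A
t=36: queue=[D,H,E,B] q_used=0 → run D
t=37: queue=[D,H,E,B] q_used=1 → run D
t=38: queue=[D,H,E,B] q_used=2 → run D
t=39: queue=[H,E,B,D] q_used=0 → run H
t=40: queue=[H,E,B,D] q_used=1 → run H
t=41: queue=[H,E,B,D] q_used=2 → run H
t=42: queue=[E,B,D,H] q_used=0 → run E
t=43: queue=[E,B,D,H] q_used=1 → run E
t=44: queue=[B,D,H] q_used=0 → run B
t=45: queue=[D,H] q_used=0 → run D
t=46: queue=[H] q_used=0 → run H
t=47: queue=[H] q_used=1 → run H
t=48: (idle)
t=49: (idle)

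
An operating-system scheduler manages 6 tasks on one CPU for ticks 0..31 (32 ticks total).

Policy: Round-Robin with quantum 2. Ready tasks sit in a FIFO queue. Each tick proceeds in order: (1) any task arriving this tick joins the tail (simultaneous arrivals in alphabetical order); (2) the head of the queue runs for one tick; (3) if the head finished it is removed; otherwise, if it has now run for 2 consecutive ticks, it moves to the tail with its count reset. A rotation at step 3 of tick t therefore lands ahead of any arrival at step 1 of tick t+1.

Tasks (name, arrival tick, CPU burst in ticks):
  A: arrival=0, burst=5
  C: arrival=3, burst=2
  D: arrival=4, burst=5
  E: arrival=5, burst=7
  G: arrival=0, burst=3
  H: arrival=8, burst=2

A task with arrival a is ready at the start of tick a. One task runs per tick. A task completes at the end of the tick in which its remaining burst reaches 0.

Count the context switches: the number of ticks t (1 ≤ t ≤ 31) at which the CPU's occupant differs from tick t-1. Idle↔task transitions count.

context switches = 13

t=0: queue=[A,G] q_used=0 → run A
t=1: queue=[A,G] q_used=1 → run A
t=2: queue=[G,A] q_used=0 → run G
t=3: queue=[G,A,C] q_used=1 → run G
t=4: queue=[A,C,G,D] q_used=0 → run A
t=5: queue=[A,C,G,D,E] q_used=1 → run A
t=6: queue=[C,G,D,E,A] q_used=0 → run C
t=7: queue=[C,G,D,E,A] q_used=1 → run C
t=8: queue=[G,D,E,A,H] q_used=0 → run G
t=9: queue=[D,E,A,H] q_used=0 → run D
t=10: queue=[D,E,A,H] q_used=1 → run D
t=11: queue=[E,A,H,D] q_used=0 → run E
t=12: queue=[E,A,H,D] q_used=1 → run E
t=13: queue=[A,H,D,E] q_used=0 → run A
t=14: queue=[H,D,E] q_used=0 → run H
t=15: queue=[H,D,E] q_used=1 → run H
t=16: queue=[D,E] q_used=0 → run D
t=17: queue=[D,E] q_used=1 → run D
t=18: queue=[E,D] q_used=0 → run E
t=19: queue=[E,D] q_used=1 → run E
t=20: queue=[D,E] q_used=0 → run D
t=21: queue=[E] q_used=0 → run E
t=22: queue=[E] q_used=1 → run E
t=23: queue=[E] q_used=0 → run E
t=24: (idle)
t=25: (idle)
t=26: (idle)
t=27: (idle)
t=28: (idle)
t=29: (idle)
t=30: (idle)
t=31: (idle)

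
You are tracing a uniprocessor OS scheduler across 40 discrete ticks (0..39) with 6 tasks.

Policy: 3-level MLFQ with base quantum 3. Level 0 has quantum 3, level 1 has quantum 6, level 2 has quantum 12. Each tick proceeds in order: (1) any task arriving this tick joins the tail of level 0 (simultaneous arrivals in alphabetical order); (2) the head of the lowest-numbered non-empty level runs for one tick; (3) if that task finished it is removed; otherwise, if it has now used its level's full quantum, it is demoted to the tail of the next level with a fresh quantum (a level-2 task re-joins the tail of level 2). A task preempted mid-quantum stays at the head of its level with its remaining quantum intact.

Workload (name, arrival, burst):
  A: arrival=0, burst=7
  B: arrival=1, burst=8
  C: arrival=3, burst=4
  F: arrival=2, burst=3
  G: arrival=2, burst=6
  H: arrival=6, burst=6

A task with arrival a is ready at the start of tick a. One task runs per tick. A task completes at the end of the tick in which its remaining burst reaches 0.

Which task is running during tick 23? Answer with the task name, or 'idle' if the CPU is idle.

t=0: L0/L1/L2 = A/-/- → run A
t=1: L0/L1/L2 = AB/-/- → run A
t=2: L0/L1/L2 = ABFG/-/- → run A
t=3: L0/L1/L2 = BFGC/A/- → run B
t=4: L0/L1/L2 = BFGC/A/- → run B
t=5: L0/L1/L2 = BFGC/A/- → run B
t=6: L0/L1/L2 = FGCH/AB/- → run F
t=7: L0/L1/L2 = FGCH/AB/- → run F
t=8: L0/L1/L2 = FGCH/AB/- → run F
t=9: L0/L1/L2 = GCH/AB/- → run G
t=10: L0/L1/L2 = GCH/AB/- → run G
t=11: L0/L1/L2 = GCH/AB/- → run G
t=12: L0/L1/L2 = CH/ABG/- → run C
t=13: L0/L1/L2 = CH/ABG/- → run C
t=14: L0/L1/L2 = CH/ABG/- → run C
t=15: L0/L1/L2 = H/ABGC/- → run H
t=16: L0/L1/L2 = H/ABGC/- → run H
t=17: L0/L1/L2 = H/ABGC/- → run H
t=18: L0/L1/L2 = -/ABGCH/- → run A
t=19: L0/L1/L2 = -/ABGCH/- → run A
t=20: L0/L1/L2 = -/ABGCH/- → run A
t=21: L0/L1/L2 = -/ABGCH/- → run A
t=22: L0/L1/L2 = -/BGCH/- → run B
t=23: L0/L1/L2 = -/BGCH/- → run B
t=24: L0/L1/L2 = -/BGCH/- → run B
t=25: L0/L1/L2 = -/BGCH/- → run B
t=26: L0/L1/L2 = -/BGCH/- → run B
t=27: L0/L1/L2 = -/GCH/- → run G
t=28: L0/L1/L2 = -/GCH/- → run G
t=29: L0/L1/L2 = -/GCH/- → run G
t=30: L0/L1/L2 = -/CH/- → run C
t=31: L0/L1/L2 = -/H/- → run H
t=32: L0/L1/L2 = -/H/- → run H
t=33: L0/L1/L2 = -/H/- → run H
t=34: (idle)
t=35: (idle)
t=36: (idle)
t=37: (idle)
t=38: (idle)
t=39: (idle)

running at tick 23 = B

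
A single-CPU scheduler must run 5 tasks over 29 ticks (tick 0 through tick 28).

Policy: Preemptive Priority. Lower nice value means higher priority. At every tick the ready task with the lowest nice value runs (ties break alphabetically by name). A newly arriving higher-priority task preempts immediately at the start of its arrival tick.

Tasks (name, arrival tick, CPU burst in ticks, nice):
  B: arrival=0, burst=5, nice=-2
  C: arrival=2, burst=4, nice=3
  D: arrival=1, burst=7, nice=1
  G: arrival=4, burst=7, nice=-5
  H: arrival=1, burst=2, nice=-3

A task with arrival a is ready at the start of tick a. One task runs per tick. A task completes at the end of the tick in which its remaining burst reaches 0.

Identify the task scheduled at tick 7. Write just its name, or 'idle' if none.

running at tick 7 = G

t=0: ready={B} → run B
t=1: ready={B,D,H} → run H
t=2: ready={B,C,D,H} → run H
t=3: ready={B,C,D} → run B
t=4: ready={B,C,D,G} → run G
t=5: ready={B,C,D,G} → run G
t=6: ready={B,C,D,G} → run G
t=7: ready={B,C,D,G} → run G
t=8: ready={B,C,D,G} → run G
t=9: ready={B,C,D,G} → run G
t=10: ready={B,C,D,G} → run G
t=11: ready={B,C,D} → run B
t=12: ready={B,C,D} → run B
t=13: ready={B,C,D} → run B
t=14: ready={C,D} → run D
t=15: ready={C,D} → run D
t=16: ready={C,D} → run D
t=17: ready={C,D} → run D
t=18: ready={C,D} → run D
t=19: ready={C,D} → run D
t=20: ready={C,D} → run D
t=21: ready={C} → run C
t=22: ready={C} → run C
t=23: ready={C} → run C
t=24: ready={C} → run C
t=25: (idle)
t=26: (idle)
t=27: (idle)
t=28: (idle)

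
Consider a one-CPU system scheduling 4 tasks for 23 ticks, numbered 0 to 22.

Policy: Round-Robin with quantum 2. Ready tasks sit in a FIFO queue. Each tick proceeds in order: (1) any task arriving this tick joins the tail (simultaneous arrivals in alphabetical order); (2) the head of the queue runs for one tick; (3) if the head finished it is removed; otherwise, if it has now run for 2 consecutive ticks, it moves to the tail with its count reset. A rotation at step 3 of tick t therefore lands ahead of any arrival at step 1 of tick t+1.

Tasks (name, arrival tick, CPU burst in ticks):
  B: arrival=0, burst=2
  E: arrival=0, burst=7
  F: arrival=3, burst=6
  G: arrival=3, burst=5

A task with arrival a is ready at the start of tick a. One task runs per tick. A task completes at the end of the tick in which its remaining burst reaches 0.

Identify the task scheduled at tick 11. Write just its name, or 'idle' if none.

running at tick 11 = F

t=0: queue=[B,E] q_used=0 → run B
t=1: queue=[B,E] q_used=1 → run B
t=2: queue=[E] q_used=0 → run E
t=3: queue=[E,F,G] q_used=1 → run E
t=4: queue=[F,G,E] q_used=0 → run F
t=5: queue=[F,G,E] q_used=1 → run F
t=6: queue=[G,E,F] q_used=0 → run G
t=7: queue=[G,E,F] q_used=1 → run G
t=8: queue=[E,F,G] q_used=0 → run E
t=9: queue=[E,F,G] q_used=1 → run E
t=10: queue=[F,G,E] q_used=0 → run F
t=11: queue=[F,G,E] q_used=1 → run F
t=12: queue=[G,E,F] q_used=0 → run G
t=13: queue=[G,E,F] q_used=1 → run G
t=14: queue=[E,F,G] q_used=0 → run E
t=15: queue=[E,F,G] q_used=1 → run E
t=16: queue=[F,G,E] q_used=0 → run F
t=17: queue=[F,G,E] q_used=1 → run F
t=18: queue=[G,E] q_used=0 → run G
t=19: queue=[E] q_used=0 → run E
t=20: (idle)
t=21: (idle)
t=22: (idle)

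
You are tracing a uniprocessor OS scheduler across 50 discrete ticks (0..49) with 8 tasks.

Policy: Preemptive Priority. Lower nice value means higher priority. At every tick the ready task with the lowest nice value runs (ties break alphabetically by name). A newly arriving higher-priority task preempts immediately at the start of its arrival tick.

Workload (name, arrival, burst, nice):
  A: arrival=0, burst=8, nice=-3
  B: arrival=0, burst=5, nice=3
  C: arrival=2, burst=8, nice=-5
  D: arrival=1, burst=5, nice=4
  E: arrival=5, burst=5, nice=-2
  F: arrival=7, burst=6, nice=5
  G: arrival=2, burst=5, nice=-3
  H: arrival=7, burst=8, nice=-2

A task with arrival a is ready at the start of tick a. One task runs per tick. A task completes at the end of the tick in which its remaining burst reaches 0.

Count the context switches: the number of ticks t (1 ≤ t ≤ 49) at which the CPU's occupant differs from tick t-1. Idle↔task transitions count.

t=0: ready={A,B} → run A
t=1: ready={A,B,D} → run A
t=2: ready={A,B,C,D,G} → run C
t=3: ready={A,B,C,D,G} → run C
t=4: ready={A,B,C,D,G} → run C
t=5: ready={A,B,C,D,E,G} → run C
t=6: ready={A,B,C,D,E,G} → run C
t=7: ready={A,B,C,D,E,F,G,H} → run C
t=8: ready={A,B,C,D,E,F,G,H} → run C
t=9: ready={A,B,C,D,E,F,G,H} → run C
t=10: ready={A,B,D,E,F,G,H} → run A
t=11: ready={A,B,D,E,F,G,H} → run A
t=12: ready={A,B,D,E,F,G,H} → run A
t=13: ready={A,B,D,E,F,G,H} → run A
t=14: ready={A,B,D,E,F,G,H} → run A
t=15: ready={A,B,D,E,F,G,H} → run A
t=16: ready={B,D,E,F,G,H} → run G
t=17: ready={B,D,E,F,G,H} → run G
t=18: ready={B,D,E,F,G,H} → run G
t=19: ready={B,D,E,F,G,H} → run G
t=20: ready={B,D,E,F,G,H} → run G
t=21: ready={B,D,E,F,H} → run E
t=22: ready={B,D,E,F,H} → run E
t=23: ready={B,D,E,F,H} → run E
t=24: ready={B,D,E,F,H} → run E
t=25: ready={B,D,E,F,H} → run E
t=26: ready={B,D,F,H} → run H
t=27: ready={B,D,F,H} → run H
t=28: ready={B,D,F,H} → run H
t=29: ready={B,D,F,H} → run H
t=30: ready={B,D,F,H} → run H
t=31: ready={B,D,F,H} → run H
t=32: ready={B,D,F,H} → run H
t=33: ready={B,D,F,H} → run H
t=34: ready={B,D,F} → run B
t=35: ready={B,D,F} → run B
t=36: ready={B,D,F} → run B
t=37: ready={B,D,F} → run B
t=38: ready={B,D,F} → run B
t=39: ready={D,F} → run D
t=40: ready={D,F} → run D
t=41: ready={D,F} → run D
t=42: ready={D,F} → run D
t=43: ready={D,F} → run D
t=44: ready={F} → run F
t=45: ready={F} → run F
t=46: ready={F} → run F
t=47: ready={F} → run F
t=48: ready={F} → run F
t=49: ready={F} → run F

context switches = 8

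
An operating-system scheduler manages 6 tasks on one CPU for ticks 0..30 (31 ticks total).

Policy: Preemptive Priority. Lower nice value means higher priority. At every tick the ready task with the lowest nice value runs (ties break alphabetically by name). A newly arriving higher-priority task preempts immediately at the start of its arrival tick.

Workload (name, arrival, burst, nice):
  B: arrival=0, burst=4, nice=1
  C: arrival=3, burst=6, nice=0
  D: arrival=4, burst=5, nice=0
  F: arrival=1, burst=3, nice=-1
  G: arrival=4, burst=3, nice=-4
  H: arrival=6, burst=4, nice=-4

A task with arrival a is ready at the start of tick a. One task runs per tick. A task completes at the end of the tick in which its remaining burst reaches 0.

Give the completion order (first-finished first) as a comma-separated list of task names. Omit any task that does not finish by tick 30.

t=0: ready={B} → run B
t=1: ready={B,F} → run F
t=2: ready={B,F} → run F
t=3: ready={B,C,F} → run F
t=4: ready={B,C,D,G} → run G
t=5: ready={B,C,D,G} → run G
t=6: ready={B,C,D,G,H} → run G
t=7: ready={B,C,D,H} → run H
t=8: ready={B,C,D,H} → run H
t=9: ready={B,C,D,H} → run H
t=10: ready={B,C,D,H} → run H
t=11: ready={B,C,D} → run C
t=12: ready={B,C,D} → run C
t=13: ready={B,C,D} → run C
t=14: ready={B,C,D} → run C
t=15: ready={B,C,D} → run C
t=16: ready={B,C,D} → run C
t=17: ready={B,D} → run D
t=18: ready={B,D} → run D
t=19: ready={B,D} → run D
t=20: ready={B,D} → run D
t=21: ready={B,D} → run D
t=22: ready={B} → run B
t=23: ready={B} → run B
t=24: ready={B} → run B
t=25: (idle)
t=26: (idle)
t=27: (idle)
t=28: (idle)
t=29: (idle)
t=30: (idle)

completion order = F, G, H, C, D, B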